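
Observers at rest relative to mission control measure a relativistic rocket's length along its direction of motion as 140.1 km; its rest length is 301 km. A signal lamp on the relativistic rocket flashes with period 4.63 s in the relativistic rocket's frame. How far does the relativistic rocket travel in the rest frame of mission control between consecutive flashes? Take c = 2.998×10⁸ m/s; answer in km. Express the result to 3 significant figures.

2.64×10^6 km

Length contraction gives γ = L₀/L = 301/140.1 = 2.14847.
β = √(1 − 1/γ²) = 0.88508. Lab-frame period = γτ = 2.14847×4.63 s = 9.9474 s. Distance = βc × γτ = 0.88508 × 2.998×10⁸ m/s × 9.9474 s = 2.6395×10^9 m = 2.64×10^6 km.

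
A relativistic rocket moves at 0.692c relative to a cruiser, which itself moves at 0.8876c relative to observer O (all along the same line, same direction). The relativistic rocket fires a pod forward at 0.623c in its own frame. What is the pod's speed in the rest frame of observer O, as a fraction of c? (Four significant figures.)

First combine the pod and relativistic rocket (S''→S'): u₁ = (0.623 + 0.692)/(1 + 0.623×0.692) = 1.315/1.431116 = 0.91886.
Then combine with the cruiser (S'→S): u = (0.91886 + 0.8876)/(1 + 0.91886×0.8876) = 1.80646/1.815580136 = 0.99498.

0.9950c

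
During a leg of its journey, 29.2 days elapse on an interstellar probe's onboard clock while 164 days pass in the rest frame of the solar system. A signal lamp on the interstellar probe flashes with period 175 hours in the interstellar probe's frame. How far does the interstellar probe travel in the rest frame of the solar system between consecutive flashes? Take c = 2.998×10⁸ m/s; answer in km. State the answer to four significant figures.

1.044×10^12 km

γ = Δt/Δτ = 164/29.2 = 5.61644.
β = √(1 − 1/γ²) = 0.98402. Lab-frame period = γτ = 5.61644×175 hours = 982.88 hours. Distance = βc × γτ = 0.98402 × 2.998×10⁸ m/s × 3538368 s = 1.0439×10^15 m = 1.044×10^12 km.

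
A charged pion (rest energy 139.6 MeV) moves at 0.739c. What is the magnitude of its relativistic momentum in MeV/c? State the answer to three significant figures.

With β = 0.739, γ = 1/√(1 − 0.739²) = 1/√0.453879 = 1.4843.
Momentum: p = γβ·mc = 1.4843 × 0.739 × 139.6 MeV/c = 153 MeV/c.

153 MeV/c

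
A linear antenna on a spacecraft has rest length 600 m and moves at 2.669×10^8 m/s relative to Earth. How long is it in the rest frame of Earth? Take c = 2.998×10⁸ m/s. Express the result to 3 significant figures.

β = v/c = (2.669×10^8 m/s)/(2.998×10⁸ m/s) = 0.89026.
β² = 0.7925628676, so γ = 1/√0.2074371324 = 2.1956.
Length contraction: L = L₀/γ = 600/2.1956 = 273 m.

273 m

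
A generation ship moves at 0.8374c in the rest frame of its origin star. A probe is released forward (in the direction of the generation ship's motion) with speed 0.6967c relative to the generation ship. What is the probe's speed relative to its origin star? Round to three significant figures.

Relativistic velocity addition: u = (u' + v)/(1 + u'v/c²), with u' = 0.6967c and v = 0.8374c.
Numerator: 0.6967 + 0.8374 = 1.5341. Denominator: 1 + (0.6967)(0.8374) = 1.58341658.
u = 1.5341/1.58341658 = 0.96885, so the speed is 0.969c.

0.969c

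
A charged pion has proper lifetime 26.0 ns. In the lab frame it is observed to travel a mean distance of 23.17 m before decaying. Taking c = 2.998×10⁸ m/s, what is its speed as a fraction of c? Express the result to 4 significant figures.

0.9478c

Let x = d/(cτ) = 23.17 m / (2.998×10⁸ m/s × 2.600×10^-8 s) = 2.9725. Since d = βγcτ, x = βγ = β/√(1−β²).
Solving: β² = x²/(1+x²) = 8.83576/9.83576 = 0.89833, so β = 0.9478.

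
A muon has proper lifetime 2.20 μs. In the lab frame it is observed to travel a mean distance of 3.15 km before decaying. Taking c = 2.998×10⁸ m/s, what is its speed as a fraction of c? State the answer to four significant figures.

Lab distance = (lab lifetime)·v = γτ·βc, so βγ = d/(cτ) = 3150/(2.998×10⁸ × 2.200×10^-6) = 4.7759.
With βγ = 4.7759: γ² = 1 + (βγ)² = 23.8092, and β = (βγ)/γ = 4.7759/4.87947 = 0.9788.

0.9788c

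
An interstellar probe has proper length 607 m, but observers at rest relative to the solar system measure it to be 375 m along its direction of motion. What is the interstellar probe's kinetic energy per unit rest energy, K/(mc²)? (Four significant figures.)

From L = L₀/γ: γ = 607/375 = 1.61867.
Since K = (γ−1)mc², K/(mc²) = 1.61867 − 1 = 0.6187.

0.6187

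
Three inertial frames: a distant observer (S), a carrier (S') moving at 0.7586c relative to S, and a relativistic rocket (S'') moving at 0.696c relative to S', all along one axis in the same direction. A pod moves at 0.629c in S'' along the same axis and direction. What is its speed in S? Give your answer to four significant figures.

0.9889c

Compose velocities in two stages. Stage 1 (into S'): u₁ = (0.629+0.696)/(1+0.629×0.696) = 0.92156.
Stage 2 (into S): u = (0.92156+0.7586)/(1+0.92156×0.7586) = 0.98886, so the speed is 0.9889c.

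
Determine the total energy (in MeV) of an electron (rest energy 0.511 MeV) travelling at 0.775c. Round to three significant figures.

0.809 MeV

Lorentz factor: γ = (1 − 0.600625)^(−1/2) = 1.5824.
Total energy: E = γmc² = 1.5824 × 0.511 MeV = 0.809 MeV.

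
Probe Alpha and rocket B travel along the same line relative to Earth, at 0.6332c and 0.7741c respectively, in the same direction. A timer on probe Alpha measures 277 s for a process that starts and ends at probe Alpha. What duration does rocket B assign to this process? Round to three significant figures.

288 s

Speed of probe Alpha in rocket B's frame: u = (v_A − v_B)/(1 − v_A v_B/c²) = (0.6332 − 0.7741)/(1 − 0.6332×0.7741) = −0.1409/0.50983988 = −0.27636; |u| = 0.27636c.
At |u| = 0.27636c, γ = (1 − 0.0763748)^(−1/2) = 1.0405.
The clock on probe Alpha records proper time, so rocket B measures Δt = γΔτ = 1.0405 × 277 = 288 s.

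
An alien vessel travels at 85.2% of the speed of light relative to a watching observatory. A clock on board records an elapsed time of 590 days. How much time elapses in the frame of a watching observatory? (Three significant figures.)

Lorentz factor: γ = (1 − 0.725904)^(−1/2) = 1.9101.
The onboard clock measures proper time, so the interval in the rest frame of a watching observatory is dilated: Δt = γ·Δτ = 1.9101 × 590 days = 1130 days.

1130 days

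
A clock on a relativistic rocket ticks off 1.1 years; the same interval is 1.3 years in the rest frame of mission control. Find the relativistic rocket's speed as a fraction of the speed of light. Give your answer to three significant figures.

0.533c

γ = Δt/Δτ = 1.3/1.1 = 1.1818.
β = √(1 − 1/γ²) = √(1 − 0.715998) = √0.284002 = 0.533.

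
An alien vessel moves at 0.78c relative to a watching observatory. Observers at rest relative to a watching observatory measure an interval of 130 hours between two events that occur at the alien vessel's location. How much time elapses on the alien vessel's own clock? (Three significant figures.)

With β = 0.78, γ = 1/√(1 − 0.78²) = 1/√0.3916 = 1.598.
The moving clock records proper time: Δτ = Δt/γ = 130/1.598 = 81.4 hours.

81.4 hours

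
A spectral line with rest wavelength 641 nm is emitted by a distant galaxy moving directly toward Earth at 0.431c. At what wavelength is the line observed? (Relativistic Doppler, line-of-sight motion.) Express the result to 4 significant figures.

Relativistic Doppler for wavelength: λ_obs = λ_src · √((1−β)/(1+β)).
With β = 0.431: factor = √(0.569/1.431) = 0.63057.
λ_obs = 641 × 0.63057 = 404.2 nm.

404.2 nm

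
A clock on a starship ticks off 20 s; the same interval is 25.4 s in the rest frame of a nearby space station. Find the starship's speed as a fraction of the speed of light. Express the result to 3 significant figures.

0.616c

γ = Δt/Δτ = 25.4/20 = 1.27.
β = √(1 − 1/γ²) = √(1 − 0.620001) = √0.379999 = 0.616.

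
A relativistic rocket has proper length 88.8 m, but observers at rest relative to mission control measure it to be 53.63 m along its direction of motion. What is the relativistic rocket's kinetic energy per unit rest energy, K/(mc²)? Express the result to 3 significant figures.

γ = L₀/L = 88.8/53.63 = 1.65579.
K/(mc²) = γ − 1 = 1.65579 − 1 = 0.656.

0.656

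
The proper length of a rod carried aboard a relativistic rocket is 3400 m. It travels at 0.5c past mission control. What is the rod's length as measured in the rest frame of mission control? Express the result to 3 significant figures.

2940 m

With β = 0.5, γ = 1/√(1 − 0.5²) = 1/√0.75 = 1.1547.
Length contraction: L = L₀/γ = 3400/1.1547 = 2940 m.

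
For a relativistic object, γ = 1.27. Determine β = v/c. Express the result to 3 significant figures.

0.616

β = √(1 − 1/γ²) = √(1 − 1/1.6129) = √0.379999 = 0.616.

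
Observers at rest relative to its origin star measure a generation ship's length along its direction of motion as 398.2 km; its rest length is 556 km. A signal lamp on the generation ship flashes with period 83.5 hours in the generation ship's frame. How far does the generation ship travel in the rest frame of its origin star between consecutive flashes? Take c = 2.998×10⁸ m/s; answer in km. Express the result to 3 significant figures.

8.78×10^10 km

Length contraction gives γ = L₀/L = 556/398.2 = 1.39628.
β = √(1 − 1/γ²) = 0.69791. Lab-frame period = γτ = 1.39628×83.5 hours = 116.59 hours. Distance = βc × γτ = 0.69791 × 2.998×10⁸ m/s × 419724 s = 8.7820×10^13 m = 8.78×10^10 km.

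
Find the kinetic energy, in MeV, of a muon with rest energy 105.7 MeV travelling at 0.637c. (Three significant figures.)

γ = 1/√(1 − β²) = 1/√(1 − 0.405769) = 1/√0.594231 = 1/0.770864 = 1.29725.
Kinetic energy: K = (γ − 1)mc² = (1.29725 − 1) × 105.7 MeV = 0.29725 × 105.7 = 31.4 MeV.

31.4 MeV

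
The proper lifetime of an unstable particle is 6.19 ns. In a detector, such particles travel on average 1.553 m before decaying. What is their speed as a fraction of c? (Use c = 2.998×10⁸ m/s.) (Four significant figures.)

Lab distance = (lab lifetime)·v = γτ·βc, so βγ = d/(cτ) = 1.553/(2.998×10⁸ × 6.190×10^-9) = 0.83685.
With βγ = 0.83685: γ² = 1 + (βγ)² = 1.700318, and β = (βγ)/γ = 0.83685/1.30396 = 0.6418.

0.6418c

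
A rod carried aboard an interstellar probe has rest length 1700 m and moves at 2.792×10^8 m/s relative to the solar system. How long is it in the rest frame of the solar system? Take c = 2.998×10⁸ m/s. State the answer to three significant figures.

β = v/c = (2.792×10^8 m/s)/(2.998×10⁸ m/s) = 0.931288.
γ = 1/√(1 − β²) = 1/√(1 − 0.8672973) = 1/√0.1327027 = 1/0.364284 = 2.7451.
Length contraction: L = L₀/γ = 1700/2.7451 = 619 m.

619 m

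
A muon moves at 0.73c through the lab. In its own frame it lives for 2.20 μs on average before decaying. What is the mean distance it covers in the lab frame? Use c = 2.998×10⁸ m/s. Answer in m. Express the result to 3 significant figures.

704 m

With β = 0.73, γ = 1/√(1 − 0.73²) = 1/√0.4671 = 1.4632.
Lab-frame lifetime: Δt = γτ = 1.4632 × 2.20 μs = 3.219 μs.
Distance: d = vΔt = 0.73 × 2.998×10⁸ m/s × 3.2190×10^-6 s = 704 m.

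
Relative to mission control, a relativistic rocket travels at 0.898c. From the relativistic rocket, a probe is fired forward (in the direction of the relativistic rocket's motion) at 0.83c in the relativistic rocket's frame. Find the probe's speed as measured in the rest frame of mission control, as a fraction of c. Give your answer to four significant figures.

0.9901c

Relativistic velocity addition: u = (u' + v)/(1 + u'v/c²), with u' = 0.83c and v = 0.898c.
Numerator: 0.83 + 0.898 = 1.728. Denominator: 1 + (0.83)(0.898) = 1.74534.
u = 1.728/1.74534 = 0.99006, so the speed is 0.9901c.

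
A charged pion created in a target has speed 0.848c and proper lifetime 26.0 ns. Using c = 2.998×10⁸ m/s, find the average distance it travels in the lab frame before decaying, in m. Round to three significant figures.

γ = 1/√(1 − β²) = 1/√(1 − 0.719104) = 1/√0.280896 = 1/0.529996 = 1.8868.
Lab-frame lifetime: Δt = γτ = 1.8868 × 26.0 ns = 49.057 ns.
Distance: d = vΔt = 0.848 × 2.998×10⁸ m/s × 4.9057×10^-8 s = 12.5 m.

12.5 m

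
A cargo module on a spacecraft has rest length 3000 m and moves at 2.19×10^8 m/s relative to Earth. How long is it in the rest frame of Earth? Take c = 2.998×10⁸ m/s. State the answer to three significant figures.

2050 m

β = v/c = (2.19×10^8 m/s)/(2.998×10⁸ m/s) = 0.730487.
With β = 0.730487, γ = 1/√(1 − 0.730487²) = 1/√0.4663887 = 1.4643.
Along the direction of motion the measured length is L₀/γ = 3000/1.4643 = 2050 m.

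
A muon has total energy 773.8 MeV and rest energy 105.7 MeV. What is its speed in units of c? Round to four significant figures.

γ = E/(mc²) = 773.8/105.7 = 7.3207.
β = √(1 − 1/γ²) = √(1 − 0.0186593) = √0.9813407 = 0.9906.

0.9906c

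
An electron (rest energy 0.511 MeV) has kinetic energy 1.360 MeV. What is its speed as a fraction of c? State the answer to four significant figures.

K = (γ−1)mc², so γ = 1 + 1.360/0.511 = 3.6614.
Then v/c = √(1 − γ⁻²) = √(1 − 0.0745943) = √0.9254057 = 0.9620.

0.9620c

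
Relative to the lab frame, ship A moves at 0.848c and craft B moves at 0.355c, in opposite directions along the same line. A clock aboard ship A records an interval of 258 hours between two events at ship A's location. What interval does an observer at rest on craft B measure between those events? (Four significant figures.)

677.5 hours

Speed of ship A in craft B's frame: u = (v_A + v_B)/(1 + v_A v_B/c²) = (0.848 + 0.355)/(1 + 0.848×0.355) = 1.203/1.30104 = 0.92464; |u| = 0.92464c.
γ for this relative speed: γ = 1/√(1 − 0.854959) = 2.6258.
The clock on ship A records proper time, so craft B measures Δt = γΔτ = 2.6258 × 258 = 677.5 hours.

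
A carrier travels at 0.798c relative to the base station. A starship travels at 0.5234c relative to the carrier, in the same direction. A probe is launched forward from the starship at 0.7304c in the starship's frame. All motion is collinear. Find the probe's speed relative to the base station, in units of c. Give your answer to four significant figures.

First combine the probe and starship (S''→S'): u₁ = (0.7304 + 0.5234)/(1 + 0.7304×0.5234) = 1.2538/1.38229136 = 0.90704.
Then combine with the carrier (S'→S): u = (0.90704 + 0.798)/(1 + 0.90704×0.798) = 1.70504/1.72381792 = 0.98911.

0.9891c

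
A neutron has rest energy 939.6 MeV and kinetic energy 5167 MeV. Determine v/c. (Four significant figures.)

γ = 1 + K/(mc²) = 1 + 5167/939.6 = 6.4991.
β = √(1 − 1/γ²) = √(1 − 0.0236752) = √0.9763248 = 0.9881.

0.9881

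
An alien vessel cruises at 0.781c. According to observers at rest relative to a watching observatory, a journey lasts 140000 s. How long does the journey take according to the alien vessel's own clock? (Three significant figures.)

87400 s

β² = 0.609961, so γ = 1/√0.390039 = 1.6012.
The moving clock records proper time: Δτ = Δt/γ = 140000/1.6012 = 87400 s.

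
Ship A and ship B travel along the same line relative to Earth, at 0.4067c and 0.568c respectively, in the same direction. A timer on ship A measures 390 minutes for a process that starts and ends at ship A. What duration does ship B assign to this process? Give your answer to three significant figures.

The velocity of ship A relative to ship B is (0.4067 − 0.568)c / (1 − 0.4067×0.568) = −0.20975c; relative speed 0.20975c.
γ for this relative speed: γ = 1/√(1 − 0.0439951) = 1.0228.
Ship A's interval is proper; time dilation gives Δt_B = γΔτ = 1.0228 × 390 minutes = 399 minutes.

399 minutes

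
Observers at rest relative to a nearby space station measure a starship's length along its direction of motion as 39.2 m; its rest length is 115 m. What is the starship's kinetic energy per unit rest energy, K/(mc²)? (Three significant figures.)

1.93

γ = L₀/L = 115/39.2 = 2.93367.
K/(mc²) = γ − 1 = 2.93367 − 1 = 1.93.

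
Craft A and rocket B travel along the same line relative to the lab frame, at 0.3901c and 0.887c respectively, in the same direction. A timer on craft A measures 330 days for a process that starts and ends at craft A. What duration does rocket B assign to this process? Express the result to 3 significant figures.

The velocity of craft A relative to rocket B is (0.3901 − 0.887)c / (1 − 0.3901×0.887) = −0.75981c; relative speed 0.75981c.
γ for this relative speed: γ = 1/√(1 − 0.577311) = 1.5381.
The clock on craft A records proper time, so rocket B measures Δt = γΔτ = 1.5381 × 330 = 508 days.

508 days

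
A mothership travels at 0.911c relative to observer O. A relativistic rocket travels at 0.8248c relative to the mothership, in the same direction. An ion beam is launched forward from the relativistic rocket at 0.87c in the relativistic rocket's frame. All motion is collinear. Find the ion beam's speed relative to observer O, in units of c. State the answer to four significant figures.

First combine the ion beam and relativistic rocket (S''→S'): u₁ = (0.87 + 0.8248)/(1 + 0.87×0.8248) = 1.6948/1.717576 = 0.98674.
Then combine with the mothership (S'→S): u = (0.98674 + 0.911)/(1 + 0.98674×0.911) = 1.89774/1.89892014 = 0.99938.

0.9994c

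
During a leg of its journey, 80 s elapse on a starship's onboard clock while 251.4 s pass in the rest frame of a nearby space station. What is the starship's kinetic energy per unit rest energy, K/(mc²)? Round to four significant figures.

2.143

The time-dilation ratio gives γ = 251.4/80 = 3.1425.
Since K = (γ−1)mc², K/(mc²) = 3.1425 − 1 = 2.143.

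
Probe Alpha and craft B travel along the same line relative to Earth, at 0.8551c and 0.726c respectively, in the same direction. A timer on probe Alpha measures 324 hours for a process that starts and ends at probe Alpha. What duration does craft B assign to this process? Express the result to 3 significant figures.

345 hours

Transform probe Alpha's velocity into craft B's frame: (0.8551 − 0.726)/(1 − 0.8551·0.726) = 0.1291/0.3791974, so the relative speed is 0.34046c.
γ for this relative speed: γ = 1/√(1 − 0.115913) = 1.0635.
The clock on probe Alpha records proper time, so craft B measures Δt = γΔτ = 1.0635 × 324 = 345 hours.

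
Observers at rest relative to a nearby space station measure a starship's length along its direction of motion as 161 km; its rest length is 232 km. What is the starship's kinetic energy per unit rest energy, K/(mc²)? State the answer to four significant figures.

γ = L₀/L = 232/161 = 1.44099.
Since K = (γ−1)mc², K/(mc²) = 1.44099 − 1 = 0.4410.

0.4410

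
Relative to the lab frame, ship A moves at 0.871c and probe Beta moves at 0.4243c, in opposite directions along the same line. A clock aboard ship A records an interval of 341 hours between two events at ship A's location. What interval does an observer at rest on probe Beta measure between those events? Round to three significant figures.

1050 hours

Speed of ship A in probe Beta's frame: u = (v_A + v_B)/(1 + v_A v_B/c²) = (0.871 + 0.4243)/(1 + 0.871×0.4243) = 1.2953/1.3695653 = 0.94577; |u| = 0.94577c.
γ for this relative speed: γ = 1/√(1 − 0.894481) = 3.0785.
Ship A's interval is proper; time dilation gives Δt_B = γΔτ = 3.0785 × 341 hours = 1050 hours.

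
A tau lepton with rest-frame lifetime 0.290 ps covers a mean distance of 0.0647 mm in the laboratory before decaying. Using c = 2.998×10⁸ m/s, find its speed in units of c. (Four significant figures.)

0.5970c

d = βγcτ ⇒ βγ = d/(cτ) = 6.470×10^-5 m / (8.6942×10^-5 m) = 0.74417.
β = (βγ)/√(1+(βγ)²) = 0.74417/√1.553789 = 0.5970.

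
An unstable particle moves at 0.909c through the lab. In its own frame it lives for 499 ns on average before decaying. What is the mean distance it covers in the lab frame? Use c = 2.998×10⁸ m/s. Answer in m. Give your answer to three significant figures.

With β = 0.909, γ = 1/√(1 − 0.909²) = 1/√0.173719 = 2.3993.
Lab-frame lifetime: Δt = γτ = 2.3993 × 499 ns = 1197.3 ns.
Distance: d = vΔt = 0.909 × 2.998×10⁸ m/s × 1.1973×10^-6 s = 326 m.

326 m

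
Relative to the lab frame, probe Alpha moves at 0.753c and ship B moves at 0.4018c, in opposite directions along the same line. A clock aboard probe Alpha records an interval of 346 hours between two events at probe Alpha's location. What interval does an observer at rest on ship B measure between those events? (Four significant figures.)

747.9 hours

The velocity of probe Alpha relative to ship B is (0.753 + 0.4018)c / (1 + 0.753×0.4018) = 0.88656c; relative speed 0.88656c.
γ for this relative speed: γ = 1/√(1 − 0.785989) = 2.1616.
The clock on probe Alpha records proper time, so ship B measures Δt = γΔτ = 2.1616 × 346 = 747.9 hours.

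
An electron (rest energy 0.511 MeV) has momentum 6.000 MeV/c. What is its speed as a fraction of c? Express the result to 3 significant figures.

0.996c

βγ = pc/(mc²) = 6.000/0.511 = 11.742.
Since γ² = 1 + (βγ)² = 138.875, γ = √138.875 = 11.7845, and β = (βγ)/γ = 11.742/11.7845 = 0.996.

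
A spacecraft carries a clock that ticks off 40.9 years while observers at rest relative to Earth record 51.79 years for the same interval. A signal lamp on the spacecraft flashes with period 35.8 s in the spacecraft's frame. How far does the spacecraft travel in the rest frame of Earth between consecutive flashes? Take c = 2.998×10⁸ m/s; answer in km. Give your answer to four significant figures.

8.337×10^6 km

γ = Δt/Δτ = 51.79/40.9 = 1.26626.
β = √(1 − 1/γ²) = 0.61346. Lab-frame period = γτ = 1.26626×35.8 s = 45.332 s. Distance = βc × γτ = 0.61346 × 2.998×10⁸ m/s × 45.332 s = 8.3372×10^9 m = 8.337×10^6 km.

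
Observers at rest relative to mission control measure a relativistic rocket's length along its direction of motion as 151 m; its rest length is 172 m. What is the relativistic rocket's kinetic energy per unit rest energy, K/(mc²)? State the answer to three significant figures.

0.139

Length contraction gives γ = L₀/L = 172/151 = 1.13907.
K/(mc²) = γ − 1 = 1.13907 − 1 = 0.139.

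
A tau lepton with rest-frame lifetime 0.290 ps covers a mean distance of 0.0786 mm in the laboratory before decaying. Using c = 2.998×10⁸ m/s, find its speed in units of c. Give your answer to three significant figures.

Let x = d/(cτ) = 7.860×10^-5 m / (2.998×10⁸ m/s × 2.900×10^-13 s) = 0.90405. Since d = βγcτ, x = βγ = β/√(1−β²).
Solving: β² = x²/(1+x²) = 0.817306/1.817306 = 0.449735, so β = 0.671.

0.671c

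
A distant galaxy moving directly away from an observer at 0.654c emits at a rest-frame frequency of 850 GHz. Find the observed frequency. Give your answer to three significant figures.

Relativistic Doppler (source moving away): f_obs = f_src · √((1−β)/(1+β)).
With β = 0.654: factor = √(0.346/1.654) = 0.45737.
f_obs = 850 × 0.45737 = 389 GHz.

389 GHz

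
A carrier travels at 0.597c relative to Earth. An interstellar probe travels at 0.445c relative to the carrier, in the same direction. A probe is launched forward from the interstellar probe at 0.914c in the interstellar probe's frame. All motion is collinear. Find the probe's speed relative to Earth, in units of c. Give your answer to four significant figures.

Apply u = (u'+v)/(1+u'v) twice. Probe in the carrier frame: (0.914+0.445)/(1+0.914·0.445) = 1.359/1.40673 = 0.96607c.
That velocity, transformed to the rest frame of Earth: (0.96607+0.597)/(1+0.96607·0.597) = 1.56307/1.57674379 = 0.99133c.

0.9913c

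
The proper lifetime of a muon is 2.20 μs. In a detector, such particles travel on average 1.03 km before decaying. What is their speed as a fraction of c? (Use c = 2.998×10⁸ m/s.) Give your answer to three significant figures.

0.842c

d = βγcτ ⇒ βγ = d/(cτ) = 1030 m / (659.56 m) = 1.5616.
β = (βγ)/√(1+(βγ)²) = 1.5616/√3.43859 = 0.842.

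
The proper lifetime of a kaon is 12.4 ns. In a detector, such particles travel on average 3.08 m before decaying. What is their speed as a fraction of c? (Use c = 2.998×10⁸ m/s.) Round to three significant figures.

d = βγcτ ⇒ βγ = d/(cτ) = 3.080 m / (3.71752 m) = 0.82851.
β = (βγ)/√(1+(βγ)²) = 0.82851/√1.686429 = 0.638.

0.638c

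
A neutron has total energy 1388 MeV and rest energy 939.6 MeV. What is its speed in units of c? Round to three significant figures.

γ = E/(mc²) = 1388/939.6 = 1.4772.
β = √(1 − 1/γ²) = √(1 − 0.45827) = √0.54173 = 0.736.

0.736c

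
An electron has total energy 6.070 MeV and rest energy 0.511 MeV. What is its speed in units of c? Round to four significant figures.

Total energy E = γmc² gives γ = 6.070/0.511 = 11.879.
Hence β = √(1 − 1/γ²) = √(1 − 0.00708664) = √0.99291336 = 0.9965.

0.9965c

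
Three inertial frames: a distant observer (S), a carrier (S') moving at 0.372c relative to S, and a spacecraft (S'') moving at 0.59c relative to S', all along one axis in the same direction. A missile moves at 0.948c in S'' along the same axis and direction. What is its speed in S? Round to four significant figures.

First combine the missile and spacecraft (S''→S'): u₁ = (0.948 + 0.59)/(1 + 0.948×0.59) = 1.538/1.55932 = 0.98633.
Then combine with the carrier (S'→S): u = (0.98633 + 0.372)/(1 + 0.98633×0.372) = 1.35833/1.36691476 = 0.99372.

0.9937c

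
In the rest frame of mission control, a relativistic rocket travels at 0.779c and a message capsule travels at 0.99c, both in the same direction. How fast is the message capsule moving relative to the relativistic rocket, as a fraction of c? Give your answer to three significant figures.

0.922c

Transform to the relativistic rocket's frame: u' = (u − v)/(1 − uv/c²).
u' = (0.99 − 0.779)/(1 − 0.99×0.779) = 0.211/0.22879 = 0.92224.
Speed in the relativistic rocket's frame: 0.922c (in the same direction).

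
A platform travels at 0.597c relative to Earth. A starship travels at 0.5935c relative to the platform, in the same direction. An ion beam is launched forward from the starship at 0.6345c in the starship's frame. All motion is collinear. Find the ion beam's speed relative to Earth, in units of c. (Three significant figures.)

0.972c

First combine the ion beam and starship (S''→S'): u₁ = (0.6345 + 0.5935)/(1 + 0.6345×0.5935) = 1.228/1.37657575 = 0.89207.
Then combine with the platform (S'→S): u = (0.89207 + 0.597)/(1 + 0.89207×0.597) = 1.48907/1.53256579 = 0.97162.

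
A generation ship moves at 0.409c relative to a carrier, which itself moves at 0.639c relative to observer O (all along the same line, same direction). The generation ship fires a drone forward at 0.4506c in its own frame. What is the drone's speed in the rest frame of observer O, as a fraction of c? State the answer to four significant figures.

0.9324c

Compose velocities in two stages. Stage 1 (into S'): u₁ = (0.4506+0.409)/(1+0.4506×0.409) = 0.72583.
Stage 2 (into S): u = (0.72583+0.639)/(1+0.72583×0.639) = 0.93238, so the speed is 0.9324c.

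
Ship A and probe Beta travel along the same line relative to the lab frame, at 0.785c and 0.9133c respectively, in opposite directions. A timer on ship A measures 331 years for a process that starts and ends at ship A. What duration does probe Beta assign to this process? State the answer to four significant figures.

2252 years

The velocity of ship A relative to probe Beta is (0.785 + 0.9133)c / (1 + 0.785×0.9133) = 0.98914c; relative speed 0.98914c.
γ for this relative speed: γ = 1/√(1 − 0.978398) = 6.8038.
The clock on ship A records proper time, so probe Beta measures Δt = γΔτ = 6.8038 × 331 = 2252 years.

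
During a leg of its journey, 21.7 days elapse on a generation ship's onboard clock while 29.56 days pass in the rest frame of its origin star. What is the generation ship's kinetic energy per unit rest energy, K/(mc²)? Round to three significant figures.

γ = Δt/Δτ = 29.56/21.7 = 1.36221.
K/(mc²) = γ − 1 = 1.36221 − 1 = 0.362.

0.362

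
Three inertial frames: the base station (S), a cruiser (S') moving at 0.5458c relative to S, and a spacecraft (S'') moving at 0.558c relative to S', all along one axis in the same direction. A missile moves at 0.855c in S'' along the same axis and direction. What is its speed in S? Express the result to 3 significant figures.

Apply u = (u'+v)/(1+u'v) twice. Missile in the cruiser frame: (0.855+0.558)/(1+0.855·0.558) = 1.413/1.47709 = 0.95661c.
That velocity, transformed to the rest frame of the base station: (0.95661+0.5458)/(1+0.95661·0.5458) = 1.50241/1.522117738 = 0.98705c.

0.987c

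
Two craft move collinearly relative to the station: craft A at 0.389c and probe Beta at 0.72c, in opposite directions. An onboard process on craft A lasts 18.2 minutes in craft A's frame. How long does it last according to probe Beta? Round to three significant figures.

36.4 minutes

Speed of craft A in probe Beta's frame: u = (v_A + v_B)/(1 + v_A v_B/c²) = (0.389 + 0.72)/(1 + 0.389×0.72) = 1.109/1.28008 = 0.86635; |u| = 0.86635c.
γ for this relative speed: γ = 1/√(1 − 0.750562) = 2.0023.
The clock on craft A records proper time, so probe Beta measures Δt = γΔτ = 2.0023 × 18.2 = 36.4 minutes.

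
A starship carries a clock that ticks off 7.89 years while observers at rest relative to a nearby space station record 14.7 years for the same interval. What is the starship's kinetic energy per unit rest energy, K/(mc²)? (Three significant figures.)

γ = Δt/Δτ = 14.7/7.89 = 1.86312.
Since K = (γ−1)mc², K/(mc²) = 1.86312 − 1 = 0.863.

0.863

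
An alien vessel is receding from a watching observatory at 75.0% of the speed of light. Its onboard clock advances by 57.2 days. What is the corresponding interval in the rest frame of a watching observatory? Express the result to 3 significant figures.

γ = 1/√(1 − β²) = 1/√(1 − 0.5625) = 1/√0.4375 = 1/0.661438 = 1.5119.
Time dilation: Δt = γ·Δτ = 1.5119 × 57.2 = 86.5 days.

86.5 days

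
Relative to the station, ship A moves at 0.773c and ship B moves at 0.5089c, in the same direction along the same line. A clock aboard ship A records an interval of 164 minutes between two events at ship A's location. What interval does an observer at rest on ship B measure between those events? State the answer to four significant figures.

182.2 minutes

The velocity of ship A relative to ship B is (0.773 − 0.5089)c / (1 − 0.773×0.5089) = 0.43536c; relative speed 0.43536c.
γ for this relative speed: γ = 1/√(1 − 0.189538) = 1.1108.
Ship A's interval is proper; time dilation gives Δt_B = γΔτ = 1.1108 × 164 minutes = 182.2 minutes.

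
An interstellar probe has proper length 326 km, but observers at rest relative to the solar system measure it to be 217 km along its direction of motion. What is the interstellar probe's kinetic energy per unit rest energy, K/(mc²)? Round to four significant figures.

0.5023

Length contraction gives γ = L₀/L = 326/217 = 1.5023.
Since K = (γ−1)mc², K/(mc²) = 1.5023 − 1 = 0.5023.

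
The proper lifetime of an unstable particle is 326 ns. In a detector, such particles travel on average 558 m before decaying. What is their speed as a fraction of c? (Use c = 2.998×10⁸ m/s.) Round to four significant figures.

Let x = d/(cτ) = 558.0 m / (2.998×10⁸ m/s × 3.260×10^-7 s) = 5.7093. Since d = βγcτ, x = βγ = β/√(1−β²).
Solving: β² = x²/(1+x²) = 32.5961/33.5961 = 0.970235, so β = 0.9850.

0.9850c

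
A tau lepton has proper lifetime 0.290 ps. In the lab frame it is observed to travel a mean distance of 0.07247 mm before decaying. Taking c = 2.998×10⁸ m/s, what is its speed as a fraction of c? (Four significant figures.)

0.6403c

Let x = d/(cτ) = 7.247×10^-5 m / (2.998×10⁸ m/s × 2.900×10^-13 s) = 0.83354. Since d = βγcτ, x = βγ = β/√(1−β²).
Solving: β² = x²/(1+x²) = 0.694789/1.694789 = 0.409956, so β = 0.6403.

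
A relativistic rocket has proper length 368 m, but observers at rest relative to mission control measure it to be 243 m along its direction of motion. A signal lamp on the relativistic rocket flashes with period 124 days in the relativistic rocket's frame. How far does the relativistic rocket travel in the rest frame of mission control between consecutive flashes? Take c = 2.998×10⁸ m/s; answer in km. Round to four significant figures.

3.653×10^12 km

γ = L₀/L = 368/243 = 1.5144.
β = √(1 − 1/γ²) = 0.75098. Lab-frame period = γτ = 1.5144×124 days = 187.79 days. Distance = βc × γτ = 0.75098 × 2.998×10⁸ m/s × 16225056 s = 3.6530×10^15 m = 3.653×10^12 km.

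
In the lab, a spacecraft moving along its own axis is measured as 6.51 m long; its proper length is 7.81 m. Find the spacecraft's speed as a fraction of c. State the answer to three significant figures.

Length contraction gives γ = L₀/L = 7.81/6.51 = 1.1997.
β = √(1 − 1/γ²) = √0.305208 = 0.552.

0.552c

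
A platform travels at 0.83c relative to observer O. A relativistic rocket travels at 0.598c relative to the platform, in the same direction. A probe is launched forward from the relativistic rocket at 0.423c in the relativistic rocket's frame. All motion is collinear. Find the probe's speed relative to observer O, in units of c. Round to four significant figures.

0.9812c

First combine the probe and relativistic rocket (S''→S'): u₁ = (0.423 + 0.598)/(1 + 0.423×0.598) = 1.021/1.252954 = 0.81487.
Then combine with the platform (S'→S): u = (0.81487 + 0.83)/(1 + 0.81487×0.83) = 1.64487/1.6763421 = 0.98123.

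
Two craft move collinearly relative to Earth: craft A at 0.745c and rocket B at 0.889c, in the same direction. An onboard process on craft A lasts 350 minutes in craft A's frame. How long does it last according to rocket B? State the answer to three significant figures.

Transform craft A's velocity into rocket B's frame: (0.745 − 0.889)/(1 − 0.745·0.889) = −0.144/0.337695, so the relative speed is 0.42642c.
γ for this relative speed: γ = 1/√(1 − 0.181834) = 1.1056.
Craft A's interval is proper; time dilation gives Δt_B = γΔτ = 1.1056 × 350 minutes = 387 minutes.

387 minutes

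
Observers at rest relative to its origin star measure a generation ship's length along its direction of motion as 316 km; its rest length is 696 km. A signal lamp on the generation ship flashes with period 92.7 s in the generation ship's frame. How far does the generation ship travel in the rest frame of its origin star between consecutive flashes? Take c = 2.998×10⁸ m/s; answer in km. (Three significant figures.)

5.45×10^7 km

Length contraction gives γ = L₀/L = 696/316 = 2.20253.
β = √(1 − 1/γ²) = 0.89099. Lab-frame period = γτ = 2.20253×92.7 s = 204.17 s. Distance = βc × γτ = 0.89099 × 2.998×10⁸ m/s × 204.17 s = 5.4538×10^10 m = 5.45×10^7 km.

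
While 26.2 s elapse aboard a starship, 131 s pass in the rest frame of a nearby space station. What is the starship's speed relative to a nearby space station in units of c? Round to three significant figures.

0.980c

γ = Δt/Δτ = 131/26.2 = 5.
β = √(1 − 1/γ²) = √(1 − 0.04) = √0.96 = 0.980.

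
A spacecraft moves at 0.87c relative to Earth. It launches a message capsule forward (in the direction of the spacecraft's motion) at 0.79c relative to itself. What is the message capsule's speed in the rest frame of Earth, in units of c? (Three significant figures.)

0.984c

Relativistic velocity addition: u = (u' + v)/(1 + u'v/c²), with u' = 0.79c and v = 0.87c.
Numerator: 0.79 + 0.87 = 1.66. Denominator: 1 + (0.79)(0.87) = 1.6873.
u = 1.66/1.6873 = 0.98382, so the speed is 0.984c.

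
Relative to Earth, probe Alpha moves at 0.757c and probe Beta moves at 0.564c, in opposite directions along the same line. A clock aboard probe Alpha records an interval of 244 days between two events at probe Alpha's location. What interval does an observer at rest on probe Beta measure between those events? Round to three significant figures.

Transform probe Alpha's velocity into probe Beta's frame: (0.757 + 0.564)/(1 + 0.757·0.564) = 1.321/1.426948, so the relative speed is 0.92575c.
γ for this relative speed: γ = 1/√(1 − 0.857013) = 2.6445.
The clock on probe Alpha records proper time, so probe Beta measures Δt = γΔτ = 2.6445 × 244 = 645 days.

645 days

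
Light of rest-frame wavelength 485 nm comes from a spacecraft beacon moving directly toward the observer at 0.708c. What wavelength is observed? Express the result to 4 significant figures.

200.5 nm

Relativistic Doppler for wavelength: λ_obs = λ_src · √((1−β)/(1+β)).
With β = 0.708: factor = √(0.292/1.708) = 0.41347.
λ_obs = 485 × 0.41347 = 200.5 nm.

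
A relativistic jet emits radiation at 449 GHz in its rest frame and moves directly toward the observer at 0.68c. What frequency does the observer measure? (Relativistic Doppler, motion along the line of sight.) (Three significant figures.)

1030 GHz

Relativistic Doppler (source moving toward): f_obs = f_src · √((1+β)/(1−β)).
With β = 0.68: factor = √(1.68/0.32) = 2.2913.
f_obs = 449 × 2.2913 = 1030 GHz.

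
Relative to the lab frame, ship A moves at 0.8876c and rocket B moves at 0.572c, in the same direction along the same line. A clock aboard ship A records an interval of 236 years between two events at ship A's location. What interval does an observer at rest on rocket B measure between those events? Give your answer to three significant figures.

308 years

Speed of ship A in rocket B's frame: u = (v_A − v_B)/(1 − v_A v_B/c²) = (0.8876 − 0.572)/(1 − 0.8876×0.572) = 0.3156/0.4922928 = 0.64108; |u| = 0.64108c.
At |u| = 0.64108c, γ = (1 − 0.410984)^(−1/2) = 1.303.
Ship A's interval is proper; time dilation gives Δt_B = γΔτ = 1.303 × 236 years = 308 years.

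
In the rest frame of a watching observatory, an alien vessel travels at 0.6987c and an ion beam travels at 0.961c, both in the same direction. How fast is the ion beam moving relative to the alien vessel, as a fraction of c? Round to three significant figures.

0.798c

Transform to the alien vessel's frame: u' = (u − v)/(1 − uv/c²).
u' = (0.961 − 0.6987)/(1 − 0.961×0.6987) = 0.2623/0.3285493 = 0.79836.
Speed in the alien vessel's frame: 0.798c (in the same direction).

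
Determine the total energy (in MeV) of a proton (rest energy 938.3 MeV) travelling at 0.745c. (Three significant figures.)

1410 MeV

With β = 0.745, γ = 1/√(1 − 0.745²) = 1/√0.444975 = 1.4991.
Total energy: E = γmc² = 1.4991 × 938.3 MeV = 1410 MeV.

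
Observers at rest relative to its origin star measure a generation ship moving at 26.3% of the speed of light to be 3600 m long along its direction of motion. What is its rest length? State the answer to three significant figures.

3730 m

γ = 1/√(1 − β²) = 1/√(1 − 0.069169) = 1/√0.930831 = 1/0.964796 = 1.0365.
Proper length: L₀ = γ·L = 1.0365 × 3600 = 3730 m.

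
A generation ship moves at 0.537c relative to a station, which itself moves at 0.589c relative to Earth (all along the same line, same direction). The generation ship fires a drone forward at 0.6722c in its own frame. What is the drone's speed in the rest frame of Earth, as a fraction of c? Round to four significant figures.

0.9699c

Apply u = (u'+v)/(1+u'v) twice. Drone in the station frame: (0.6722+0.537)/(1+0.6722·0.537) = 1.2092/1.3609714 = 0.88848c.
That velocity, transformed to the rest frame of Earth: (0.88848+0.589)/(1+0.88848·0.589) = 1.47748/1.52331472 = 0.96991c.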